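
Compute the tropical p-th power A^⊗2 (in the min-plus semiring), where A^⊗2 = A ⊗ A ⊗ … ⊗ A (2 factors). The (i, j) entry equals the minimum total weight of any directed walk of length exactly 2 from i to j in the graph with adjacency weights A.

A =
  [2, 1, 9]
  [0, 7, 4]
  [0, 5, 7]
A^⊗2 =
  [1, 3, 5]
  [2, 1, 9]
  [2, 1, 9]

Each entry (A^⊗2)_ij equals the minimum over all length-2 walks i = v_0 → v_1 → … → v_2 = j of Σ_t A[v_t][v_{t+1}]. For example, for (i, j) = (0, 2) we minimise over 3 possible intermediate vertex sequences; the minimum is 5, attained along the walk 0 → 1 → 2.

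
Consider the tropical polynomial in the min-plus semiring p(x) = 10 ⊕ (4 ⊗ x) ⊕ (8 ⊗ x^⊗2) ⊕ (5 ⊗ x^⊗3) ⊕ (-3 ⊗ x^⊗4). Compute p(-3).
p(-3) = -15

A tropical monomial a ⊗ x^⊗i evaluates to a + i · x. Evaluating each term at x = -3:
  Term 0 contributes 10 + 0 · -3 = 10
  Term 1 contributes 4 + 1 · -3 = 1
  Term 2 contributes 8 + 2 · -3 = 2
  Term 3 contributes 5 + 3 · -3 = -4
  Term 4 contributes -3 + 4 · -3 = -15
p(-3) = ⊕ of these = min[10, 1, 2, -4, -15] = -15.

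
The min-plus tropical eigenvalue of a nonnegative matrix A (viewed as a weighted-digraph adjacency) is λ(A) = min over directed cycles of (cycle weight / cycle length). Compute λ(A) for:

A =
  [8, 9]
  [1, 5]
λ(A) = 5

Enumerate directed cycles and compute their means (weight / length). Sample:
  cycle 0 → 0: weight = 8, length = 1, mean = 8/1 ≈ 8.000
  cycle 1 → 1: weight = 5, length = 1, mean = 5/1 ≈ 5.000
  cycle 0 → 1 → 0: weight = 10, length = 2, mean = 10/2 ≈ 5.000
  cycle 1 → 0 → 1: weight = 10, length = 2, mean = 10/2 ≈ 5.000
Minimum mean = 5.000, attained e.g. along the cycle 1 → 1 with weight 5 and length 1. So λ(A) = 5/1 = 5.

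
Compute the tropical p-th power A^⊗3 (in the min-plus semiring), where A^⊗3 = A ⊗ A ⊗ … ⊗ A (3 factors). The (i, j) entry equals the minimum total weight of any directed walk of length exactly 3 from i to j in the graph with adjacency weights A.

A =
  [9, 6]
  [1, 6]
A^⊗3 =
  [13, 13]
  [8, 13]

Each entry (A^⊗3)_ij equals the minimum over all length-3 walks i = v_0 → v_1 → … → v_3 = j of Σ_t A[v_t][v_{t+1}]. For example, for (i, j) = (0, 1) we minimise over 4 possible intermediate vertex sequences; the minimum is 13, attained along the walk 0 → 1 → 0 → 1.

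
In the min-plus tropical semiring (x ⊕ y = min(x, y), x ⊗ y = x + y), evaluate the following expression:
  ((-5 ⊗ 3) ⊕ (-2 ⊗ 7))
((-5 ⊗ 3) ⊕ (-2 ⊗ 7)) = -2

Expand innermost to outermost. Recall ⊕ takes the minimum of its arguments and ⊗ takes their sum. Working out the expression ((-5 ⊗ 3) ⊕ (-2 ⊗ 7)) gives -2.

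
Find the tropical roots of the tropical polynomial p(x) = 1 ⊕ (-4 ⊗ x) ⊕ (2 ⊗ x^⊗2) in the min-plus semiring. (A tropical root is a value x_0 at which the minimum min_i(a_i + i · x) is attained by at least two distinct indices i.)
Roots: {-6, 5}

Each tropical root is a break point of the lower envelope of the lines y = a_i + i · x (there are 3 lines, with slopes 0, 1, ..., 2). Only the lines that attain the minimum somewhere contribute to roots; other lines are dominated. Here the surviving (envelope) indices are i = 2, i = 1, i = 0.
Intersections between consecutive envelope lines give the roots: for adjacent envelope indices i < j the intersection is x = (a_i − a_j) / (j − i). Reading off the sorted break points: {-6, 5}.
Verification: at each break x_0, at least two indices attain the minimum of min_i(a_i + i · x_0).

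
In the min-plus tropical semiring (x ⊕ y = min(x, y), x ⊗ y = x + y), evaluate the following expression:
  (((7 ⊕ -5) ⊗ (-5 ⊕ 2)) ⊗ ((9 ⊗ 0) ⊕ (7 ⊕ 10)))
(((7 ⊕ -5) ⊗ (-5 ⊕ 2)) ⊗ ((9 ⊗ 0) ⊕ (7 ⊕ 10))) = -3

Expand innermost to outermost. Recall ⊕ takes the minimum of its arguments and ⊗ takes their sum. Working out the expression (((7 ⊕ -5) ⊗ (-5 ⊕ 2)) ⊗ ((9 ⊗ 0) ⊕ (7 ⊕ 10))) gives -3.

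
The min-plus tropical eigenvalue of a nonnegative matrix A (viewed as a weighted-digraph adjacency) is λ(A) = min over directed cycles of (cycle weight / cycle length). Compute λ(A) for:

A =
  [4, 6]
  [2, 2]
λ(A) = 2

Enumerate directed cycles and compute their means (weight / length). Sample:
  cycle 0 → 0: weight = 4, length = 1, mean = 4/1 ≈ 4.000
  cycle 1 → 1: weight = 2, length = 1, mean = 2/1 ≈ 2.000
  cycle 0 → 1 → 0: weight = 8, length = 2, mean = 8/2 ≈ 4.000
  cycle 1 → 0 → 1: weight = 8, length = 2, mean = 8/2 ≈ 4.000
Minimum mean = 2.000, attained e.g. along the cycle 1 → 1 with weight 2 and length 1. So λ(A) = 2/1 = 2.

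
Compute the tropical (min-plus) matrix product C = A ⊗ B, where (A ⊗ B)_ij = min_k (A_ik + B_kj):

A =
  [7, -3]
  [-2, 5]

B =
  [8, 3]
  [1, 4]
A ⊗ B =
  [-2, 1]
  [6, 1]

Apply the min-plus product entry-by-entry:
  C[0][0] = min over k of (A[0][0] + B[0][0] = 7 + 8 = 15, A[0][1] + B[1][0] = -3 + 1 = -2) = -2 (attained at k = 1)
  C[0][1] = min over k of (A[0][0] + B[0][1] = 7 + 3 = 10, A[0][1] + B[1][1] = -3 + 4 = 1) = 1 (attained at k = 1)
  C[1][0] = min over k of (A[1][0] + B[0][0] = -2 + 8 = 6, A[1][1] + B[1][0] = 5 + 1 = 6) = 6 (attained at k = 0)
  C[1][1] = min over k of (A[1][0] + B[0][1] = -2 + 3 = 1, A[1][1] + B[1][1] = 5 + 4 = 9) = 1 (attained at k = 0)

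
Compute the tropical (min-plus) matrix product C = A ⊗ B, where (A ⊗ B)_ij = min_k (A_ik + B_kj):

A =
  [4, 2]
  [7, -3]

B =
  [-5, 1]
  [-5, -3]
A ⊗ B =
  [-3, -1]
  [-8, -6]

Apply the min-plus product entry-by-entry:
  C[0][0] = min over k of (A[0][0] + B[0][0] = 4 + -5 = -1, A[0][1] + B[1][0] = 2 + -5 = -3) = -3 (attained at k = 1)
  C[0][1] = min over k of (A[0][0] + B[0][1] = 4 + 1 = 5, A[0][1] + B[1][1] = 2 + -3 = -1) = -1 (attained at k = 1)
  C[1][0] = min over k of (A[1][0] + B[0][0] = 7 + -5 = 2, A[1][1] + B[1][0] = -3 + -5 = -8) = -8 (attained at k = 1)
  C[1][1] = min over k of (A[1][0] + B[0][1] = 7 + 1 = 8, A[1][1] + B[1][1] = -3 + -3 = -6) = -6 (attained at k = 1)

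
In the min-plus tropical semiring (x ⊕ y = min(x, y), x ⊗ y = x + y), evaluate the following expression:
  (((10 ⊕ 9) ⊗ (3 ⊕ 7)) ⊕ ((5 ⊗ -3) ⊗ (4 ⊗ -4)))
(((10 ⊕ 9) ⊗ (3 ⊕ 7)) ⊕ ((5 ⊗ -3) ⊗ (4 ⊗ -4))) = 2

Expand innermost to outermost. Recall ⊕ takes the minimum of its arguments and ⊗ takes their sum. Working out the expression (((10 ⊕ 9) ⊗ (3 ⊕ 7)) ⊕ ((5 ⊗ -3) ⊗ (4 ⊗ -4))) gives 2.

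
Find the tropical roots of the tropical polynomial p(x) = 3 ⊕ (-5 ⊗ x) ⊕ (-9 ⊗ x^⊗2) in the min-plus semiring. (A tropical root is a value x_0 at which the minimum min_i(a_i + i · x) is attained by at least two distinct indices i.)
Roots: {4, 8}

Each tropical root is a break point of the lower envelope of the lines y = a_i + i · x (there are 3 lines, with slopes 0, 1, ..., 2). Only the lines that attain the minimum somewhere contribute to roots; other lines are dominated. Here the surviving (envelope) indices are i = 2, i = 1, i = 0.
Intersections between consecutive envelope lines give the roots: for adjacent envelope indices i < j the intersection is x = (a_i − a_j) / (j − i). Reading off the sorted break points: {4, 8}.
Verification: at each break x_0, at least two indices attain the minimum of min_i(a_i + i · x_0).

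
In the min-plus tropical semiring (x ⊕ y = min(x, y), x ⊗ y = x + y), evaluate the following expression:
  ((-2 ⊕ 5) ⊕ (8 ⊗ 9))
((-2 ⊕ 5) ⊕ (8 ⊗ 9)) = -2

Expand innermost to outermost. Recall ⊕ takes the minimum of its arguments and ⊗ takes their sum. Working out the expression ((-2 ⊕ 5) ⊕ (8 ⊗ 9)) gives -2.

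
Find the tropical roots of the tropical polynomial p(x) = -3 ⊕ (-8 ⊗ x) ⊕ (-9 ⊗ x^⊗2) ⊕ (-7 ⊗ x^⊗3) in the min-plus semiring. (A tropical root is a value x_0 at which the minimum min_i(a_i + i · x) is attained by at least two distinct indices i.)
Roots: {-2, 1, 5}

Each tropical root is a break point of the lower envelope of the lines y = a_i + i · x (there are 4 lines, with slopes 0, 1, ..., 3). Only the lines that attain the minimum somewhere contribute to roots; other lines are dominated. Here the surviving (envelope) indices are i = 3, i = 2, i = 1, i = 0.
Intersections between consecutive envelope lines give the roots: for adjacent envelope indices i < j the intersection is x = (a_i − a_j) / (j − i). Reading off the sorted break points: {-2, 1, 5}.
Verification: at each break x_0, at least two indices attain the minimum of min_i(a_i + i · x_0).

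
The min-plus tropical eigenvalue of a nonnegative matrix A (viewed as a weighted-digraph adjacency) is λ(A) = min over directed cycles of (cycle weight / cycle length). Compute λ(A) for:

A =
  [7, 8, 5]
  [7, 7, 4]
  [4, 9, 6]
λ(A) = 9/2

Enumerate directed cycles and compute their means (weight / length). Sample:
  cycle 0 → 0: weight = 7, length = 1, mean = 7/1 ≈ 7.000
  cycle 1 → 1: weight = 7, length = 1, mean = 7/1 ≈ 7.000
  cycle 2 → 2: weight = 6, length = 1, mean = 6/1 ≈ 6.000
  cycle 0 → 1 → 0: weight = 15, length = 2, mean = 15/2 ≈ 7.500
  cycle 0 → 2 → 0: weight = 9, length = 2, mean = 9/2 ≈ 4.500
  cycle 1 → 0 → 1: weight = 15, length = 2, mean = 15/2 ≈ 7.500
Minimum mean = 4.500, attained e.g. along the cycle 0 → 2 → 0 with weight 9 and length 2. So λ(A) = 9/2 = 9/2.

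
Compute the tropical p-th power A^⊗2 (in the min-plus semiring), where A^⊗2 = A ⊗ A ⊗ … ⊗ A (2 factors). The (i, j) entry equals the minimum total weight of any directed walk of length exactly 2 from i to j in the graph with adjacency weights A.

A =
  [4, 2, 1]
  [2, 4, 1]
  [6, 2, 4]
A^⊗2 =
  [4, 3, 3]
  [6, 3, 3]
  [4, 6, 3]

Each entry (A^⊗2)_ij equals the minimum over all length-2 walks i = v_0 → v_1 → … → v_2 = j of Σ_t A[v_t][v_{t+1}]. For example, for (i, j) = (0, 2) we minimise over 3 possible intermediate vertex sequences; the minimum is 3, attained along the walk 0 → 1 → 2.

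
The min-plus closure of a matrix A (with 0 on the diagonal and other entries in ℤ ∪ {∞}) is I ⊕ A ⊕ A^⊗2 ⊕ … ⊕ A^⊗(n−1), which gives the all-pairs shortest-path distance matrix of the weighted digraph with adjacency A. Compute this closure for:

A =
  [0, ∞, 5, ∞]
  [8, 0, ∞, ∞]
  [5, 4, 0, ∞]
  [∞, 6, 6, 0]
Closure =
  [0, 9, 5, ∞]
  [8, 0, 13, ∞]
  [5, 4, 0, ∞]
  [11, 6, 6, 0]

This is the Floyd-Warshall all-pairs shortest-path computation. For each intermediate vertex k = 0, 1, …, 3, update dist[i][j] ← min(dist[i][j], dist[i][k] + dist[k][j]). The final matrix gives, for each (i, j), the minimum total weight of any directed path from i to j (possibly empty when i = j).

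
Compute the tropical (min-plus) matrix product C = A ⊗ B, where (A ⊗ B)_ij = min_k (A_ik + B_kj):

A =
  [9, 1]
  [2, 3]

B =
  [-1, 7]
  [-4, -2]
A ⊗ B =
  [-3, -1]
  [-1, 1]

Apply the min-plus product entry-by-entry:
  C[0][0] = min over k of (A[0][0] + B[0][0] = 9 + -1 = 8, A[0][1] + B[1][0] = 1 + -4 = -3) = -3 (attained at k = 1)
  C[0][1] = min over k of (A[0][0] + B[0][1] = 9 + 7 = 16, A[0][1] + B[1][1] = 1 + -2 = -1) = -1 (attained at k = 1)
  C[1][0] = min over k of (A[1][0] + B[0][0] = 2 + -1 = 1, A[1][1] + B[1][0] = 3 + -4 = -1) = -1 (attained at k = 1)
  C[1][1] = min over k of (A[1][0] + B[0][1] = 2 + 7 = 9, A[1][1] + B[1][1] = 3 + -2 = 1) = 1 (attained at k = 1)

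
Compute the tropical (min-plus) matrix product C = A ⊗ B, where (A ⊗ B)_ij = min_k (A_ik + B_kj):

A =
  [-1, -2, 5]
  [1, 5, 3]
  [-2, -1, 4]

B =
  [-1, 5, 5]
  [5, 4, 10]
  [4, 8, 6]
A ⊗ B =
  [-2, 2, 4]
  [0, 6, 6]
  [-3, 3, 3]

Apply the min-plus product entry-by-entry:
  C[0][0] = min over k of (A[0][0] + B[0][0] = -1 + -1 = -2, A[0][1] + B[1][0] = -2 + 5 = 3, A[0][2] + B[2][0] = 5 + 4 = 9) = -2 (attained at k = 0)
  C[0][1] = min over k of (A[0][0] + B[0][1] = -1 + 5 = 4, A[0][1] + B[1][1] = -2 + 4 = 2, A[0][2] + B[2][1] = 5 + 8 = 13) = 2 (attained at k = 1)
  C[0][2] = min over k of (A[0][0] + B[0][2] = -1 + 5 = 4, A[0][1] + B[1][2] = -2 + 10 = 8, A[0][2] + B[2][2] = 5 + 6 = 11) = 4 (attained at k = 0)
  C[1][0] = min over k of (A[1][0] + B[0][0] = 1 + -1 = 0, A[1][1] + B[1][0] = 5 + 5 = 10, A[1][2] + B[2][0] = 3 + 4 = 7) = 0 (attained at k = 0)
  C[1][1] = min over k of (A[1][0] + B[0][1] = 1 + 5 = 6, A[1][1] + B[1][1] = 5 + 4 = 9, A[1][2] + B[2][1] = 3 + 8 = 11) = 6 (attained at k = 0)
  C[1][2] = min over k of (A[1][0] + B[0][2] = 1 + 5 = 6, A[1][1] + B[1][2] = 5 + 10 = 15, A[1][2] + B[2][2] = 3 + 6 = 9) = 6 (attained at k = 0)
  C[2][0] = min over k of (A[2][0] + B[0][0] = -2 + -1 = -3, A[2][1] + B[1][0] = -1 + 5 = 4, A[2][2] + B[2][0] = 4 + 4 = 8) = -3 (attained at k = 0)
  C[2][1] = min over k of (A[2][0] + B[0][1] = -2 + 5 = 3, A[2][1] + B[1][1] = -1 + 4 = 3, A[2][2] + B[2][1] = 4 + 8 = 12) = 3 (attained at k = 0)
  C[2][2] = min over k of (A[2][0] + B[0][2] = -2 + 5 = 3, A[2][1] + B[1][2] = -1 + 10 = 9, A[2][2] + B[2][2] = 4 + 6 = 10) = 3 (attained at k = 0)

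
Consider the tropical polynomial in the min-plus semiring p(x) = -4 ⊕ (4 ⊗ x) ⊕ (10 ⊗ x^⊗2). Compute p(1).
p(1) = -4

A tropical monomial a ⊗ x^⊗i evaluates to a + i · x. Evaluating each term at x = 1:
  Term 0 contributes -4 + 0 · 1 = -4
  Term 1 contributes 4 + 1 · 1 = 5
  Term 2 contributes 10 + 2 · 1 = 12
p(1) = ⊕ of these = min[-4, 5, 12] = -4.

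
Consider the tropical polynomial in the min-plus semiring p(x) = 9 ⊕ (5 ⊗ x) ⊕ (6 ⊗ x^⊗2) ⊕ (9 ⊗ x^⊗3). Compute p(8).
p(8) = 9

A tropical monomial a ⊗ x^⊗i evaluates to a + i · x. Evaluating each term at x = 8:
  Term 0 contributes 9 + 0 · 8 = 9
  Term 1 contributes 5 + 1 · 8 = 13
  Term 2 contributes 6 + 2 · 8 = 22
  Term 3 contributes 9 + 3 · 8 = 33
p(8) = ⊕ of these = min[9, 13, 22, 33] = 9.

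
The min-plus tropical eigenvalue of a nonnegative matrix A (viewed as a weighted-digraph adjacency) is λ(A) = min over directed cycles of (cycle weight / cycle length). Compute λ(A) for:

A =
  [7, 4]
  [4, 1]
λ(A) = 1

Enumerate directed cycles and compute their means (weight / length). Sample:
  cycle 0 → 0: weight = 7, length = 1, mean = 7/1 ≈ 7.000
  cycle 1 → 1: weight = 1, length = 1, mean = 1/1 ≈ 1.000
  cycle 0 → 1 → 0: weight = 8, length = 2, mean = 8/2 ≈ 4.000
  cycle 1 → 0 → 1: weight = 8, length = 2, mean = 8/2 ≈ 4.000
Minimum mean = 1.000, attained e.g. along the cycle 1 → 1 with weight 1 and length 1. So λ(A) = 1/1 = 1.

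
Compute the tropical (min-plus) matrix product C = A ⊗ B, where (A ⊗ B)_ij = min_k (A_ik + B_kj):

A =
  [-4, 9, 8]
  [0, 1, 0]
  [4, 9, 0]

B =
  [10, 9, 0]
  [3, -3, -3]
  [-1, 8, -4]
A ⊗ B =
  [6, 5, -4]
  [-1, -2, -4]
  [-1, 6, -4]

Apply the min-plus product entry-by-entry:
  C[0][0] = min over k of (A[0][0] + B[0][0] = -4 + 10 = 6, A[0][1] + B[1][0] = 9 + 3 = 12, A[0][2] + B[2][0] = 8 + -1 = 7) = 6 (attained at k = 0)
  C[0][1] = min over k of (A[0][0] + B[0][1] = -4 + 9 = 5, A[0][1] + B[1][1] = 9 + -3 = 6, A[0][2] + B[2][1] = 8 + 8 = 16) = 5 (attained at k = 0)
  C[0][2] = min over k of (A[0][0] + B[0][2] = -4 + 0 = -4, A[0][1] + B[1][2] = 9 + -3 = 6, A[0][2] + B[2][2] = 8 + -4 = 4) = -4 (attained at k = 0)
  C[1][0] = min over k of (A[1][0] + B[0][0] = 0 + 10 = 10, A[1][1] + B[1][0] = 1 + 3 = 4, A[1][2] + B[2][0] = 0 + -1 = -1) = -1 (attained at k = 2)
  C[1][1] = min over k of (A[1][0] + B[0][1] = 0 + 9 = 9, A[1][1] + B[1][1] = 1 + -3 = -2, A[1][2] + B[2][1] = 0 + 8 = 8) = -2 (attained at k = 1)
  C[1][2] = min over k of (A[1][0] + B[0][2] = 0 + 0 = 0, A[1][1] + B[1][2] = 1 + -3 = -2, A[1][2] + B[2][2] = 0 + -4 = -4) = -4 (attained at k = 2)
  C[2][0] = min over k of (A[2][0] + B[0][0] = 4 + 10 = 14, A[2][1] + B[1][0] = 9 + 3 = 12, A[2][2] + B[2][0] = 0 + -1 = -1) = -1 (attained at k = 2)
  C[2][1] = min over k of (A[2][0] + B[0][1] = 4 + 9 = 13, A[2][1] + B[1][1] = 9 + -3 = 6, A[2][2] + B[2][1] = 0 + 8 = 8) = 6 (attained at k = 1)
  C[2][2] = min over k of (A[2][0] + B[0][2] = 4 + 0 = 4, A[2][1] + B[1][2] = 9 + -3 = 6, A[2][2] + B[2][2] = 0 + -4 = -4) = -4 (attained at k = 2)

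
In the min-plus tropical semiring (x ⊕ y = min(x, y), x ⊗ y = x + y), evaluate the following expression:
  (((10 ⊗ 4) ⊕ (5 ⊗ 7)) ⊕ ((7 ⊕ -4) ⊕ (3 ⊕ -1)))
(((10 ⊗ 4) ⊕ (5 ⊗ 7)) ⊕ ((7 ⊕ -4) ⊕ (3 ⊕ -1))) = -4

Expand innermost to outermost. Recall ⊕ takes the minimum of its arguments and ⊗ takes their sum. Working out the expression (((10 ⊗ 4) ⊕ (5 ⊗ 7)) ⊕ ((7 ⊕ -4) ⊕ (3 ⊕ -1))) gives -4.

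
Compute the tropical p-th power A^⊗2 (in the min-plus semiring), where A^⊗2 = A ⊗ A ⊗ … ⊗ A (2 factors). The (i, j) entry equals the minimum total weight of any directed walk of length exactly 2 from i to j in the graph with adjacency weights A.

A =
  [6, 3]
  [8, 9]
A^⊗2 =
  [11, 9]
  [14, 11]

Each entry (A^⊗2)_ij equals the minimum over all length-2 walks i = v_0 → v_1 → … → v_2 = j of Σ_t A[v_t][v_{t+1}]. For example, for (i, j) = (0, 1) we minimise over 2 possible intermediate vertex sequences; the minimum is 9, attained along the walk 0 → 0 → 1.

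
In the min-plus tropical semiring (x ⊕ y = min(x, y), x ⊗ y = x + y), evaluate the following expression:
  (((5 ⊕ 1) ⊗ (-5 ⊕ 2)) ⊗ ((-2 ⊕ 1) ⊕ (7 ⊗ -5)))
(((5 ⊕ 1) ⊗ (-5 ⊕ 2)) ⊗ ((-2 ⊕ 1) ⊕ (7 ⊗ -5))) = -6

Expand innermost to outermost. Recall ⊕ takes the minimum of its arguments and ⊗ takes their sum. Working out the expression (((5 ⊕ 1) ⊗ (-5 ⊕ 2)) ⊗ ((-2 ⊕ 1) ⊕ (7 ⊗ -5))) gives -6.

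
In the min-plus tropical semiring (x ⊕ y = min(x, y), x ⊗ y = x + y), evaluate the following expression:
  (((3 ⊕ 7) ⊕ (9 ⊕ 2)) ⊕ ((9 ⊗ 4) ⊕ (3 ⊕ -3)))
(((3 ⊕ 7) ⊕ (9 ⊕ 2)) ⊕ ((9 ⊗ 4) ⊕ (3 ⊕ -3))) = -3

Expand innermost to outermost. Recall ⊕ takes the minimum of its arguments and ⊗ takes their sum. Working out the expression (((3 ⊕ 7) ⊕ (9 ⊕ 2)) ⊕ ((9 ⊗ 4) ⊕ (3 ⊕ -3))) gives -3.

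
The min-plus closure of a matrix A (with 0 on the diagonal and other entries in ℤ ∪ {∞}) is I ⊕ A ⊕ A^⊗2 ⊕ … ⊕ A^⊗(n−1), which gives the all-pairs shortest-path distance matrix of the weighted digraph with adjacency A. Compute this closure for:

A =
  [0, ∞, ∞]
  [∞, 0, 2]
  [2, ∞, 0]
Closure =
  [0, ∞, ∞]
  [4, 0, 2]
  [2, ∞, 0]

This is the Floyd-Warshall all-pairs shortest-path computation. For each intermediate vertex k = 0, 1, …, 2, update dist[i][j] ← min(dist[i][j], dist[i][k] + dist[k][j]). The final matrix gives, for each (i, j), the minimum total weight of any directed path from i to j (possibly empty when i = j).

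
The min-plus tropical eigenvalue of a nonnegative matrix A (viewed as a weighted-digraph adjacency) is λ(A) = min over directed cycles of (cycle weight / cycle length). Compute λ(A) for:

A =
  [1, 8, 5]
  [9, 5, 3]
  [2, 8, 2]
λ(A) = 1

Enumerate directed cycles and compute their means (weight / length). Sample:
  cycle 0 → 0: weight = 1, length = 1, mean = 1/1 ≈ 1.000
  cycle 1 → 1: weight = 5, length = 1, mean = 5/1 ≈ 5.000
  cycle 2 → 2: weight = 2, length = 1, mean = 2/1 ≈ 2.000
  cycle 0 → 1 → 0: weight = 17, length = 2, mean = 17/2 ≈ 8.500
  cycle 0 → 2 → 0: weight = 7, length = 2, mean = 7/2 ≈ 3.500
  cycle 1 → 0 → 1: weight = 17, length = 2, mean = 17/2 ≈ 8.500
Minimum mean = 1.000, attained e.g. along the cycle 0 → 0 with weight 1 and length 1. So λ(A) = 1/1 = 1.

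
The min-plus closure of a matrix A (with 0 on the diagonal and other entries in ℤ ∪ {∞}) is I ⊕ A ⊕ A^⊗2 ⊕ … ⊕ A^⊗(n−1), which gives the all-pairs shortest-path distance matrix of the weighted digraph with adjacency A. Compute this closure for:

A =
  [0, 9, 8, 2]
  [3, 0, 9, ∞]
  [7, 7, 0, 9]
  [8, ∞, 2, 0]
Closure =
  [0, 9, 4, 2]
  [3, 0, 7, 5]
  [7, 7, 0, 9]
  [8, 9, 2, 0]

This is the Floyd-Warshall all-pairs shortest-path computation. For each intermediate vertex k = 0, 1, …, 3, update dist[i][j] ← min(dist[i][j], dist[i][k] + dist[k][j]). The final matrix gives, for each (i, j), the minimum total weight of any directed path from i to j (possibly empty when i = j).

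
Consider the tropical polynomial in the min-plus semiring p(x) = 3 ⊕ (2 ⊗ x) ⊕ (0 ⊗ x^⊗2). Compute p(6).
p(6) = 3

A tropical monomial a ⊗ x^⊗i evaluates to a + i · x. Evaluating each term at x = 6:
  Term 0 contributes 3 + 0 · 6 = 3
  Term 1 contributes 2 + 1 · 6 = 8
  Term 2 contributes 0 + 2 · 6 = 12
p(6) = ⊕ of these = min[3, 8, 12] = 3.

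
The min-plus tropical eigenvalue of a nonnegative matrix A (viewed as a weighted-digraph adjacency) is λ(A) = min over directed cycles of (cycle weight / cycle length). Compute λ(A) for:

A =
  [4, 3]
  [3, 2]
λ(A) = 2

Enumerate directed cycles and compute their means (weight / length). Sample:
  cycle 0 → 0: weight = 4, length = 1, mean = 4/1 ≈ 4.000
  cycle 1 → 1: weight = 2, length = 1, mean = 2/1 ≈ 2.000
  cycle 0 → 1 → 0: weight = 6, length = 2, mean = 6/2 ≈ 3.000
  cycle 1 → 0 → 1: weight = 6, length = 2, mean = 6/2 ≈ 3.000
Minimum mean = 2.000, attained e.g. along the cycle 1 → 1 with weight 2 and length 1. So λ(A) = 2/1 = 2.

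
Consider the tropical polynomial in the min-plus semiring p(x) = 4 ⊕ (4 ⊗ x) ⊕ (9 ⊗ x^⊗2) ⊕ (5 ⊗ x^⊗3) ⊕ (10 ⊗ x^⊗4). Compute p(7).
p(7) = 4

A tropical monomial a ⊗ x^⊗i evaluates to a + i · x. Evaluating each term at x = 7:
  Term 0 contributes 4 + 0 · 7 = 4
  Term 1 contributes 4 + 1 · 7 = 11
  Term 2 contributes 9 + 2 · 7 = 23
  Term 3 contributes 5 + 3 · 7 = 26
  Term 4 contributes 10 + 4 · 7 = 38
p(7) = ⊕ of these = min[4, 11, 23, 26, 38] = 4.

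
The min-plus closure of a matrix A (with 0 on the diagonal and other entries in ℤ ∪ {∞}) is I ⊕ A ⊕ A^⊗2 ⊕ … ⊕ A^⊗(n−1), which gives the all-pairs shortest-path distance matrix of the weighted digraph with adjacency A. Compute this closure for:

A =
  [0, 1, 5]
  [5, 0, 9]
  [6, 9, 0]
Closure =
  [0, 1, 5]
  [5, 0, 9]
  [6, 7, 0]

This is the Floyd-Warshall all-pairs shortest-path computation. For each intermediate vertex k = 0, 1, …, 2, update dist[i][j] ← min(dist[i][j], dist[i][k] + dist[k][j]). The final matrix gives, for each (i, j), the minimum total weight of any directed path from i to j (possibly empty when i = j).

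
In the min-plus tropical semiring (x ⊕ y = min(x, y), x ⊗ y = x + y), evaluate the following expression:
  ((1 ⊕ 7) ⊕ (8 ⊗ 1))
((1 ⊕ 7) ⊕ (8 ⊗ 1)) = 1

Expand innermost to outermost. Recall ⊕ takes the minimum of its arguments and ⊗ takes their sum. Working out the expression ((1 ⊕ 7) ⊕ (8 ⊗ 1)) gives 1.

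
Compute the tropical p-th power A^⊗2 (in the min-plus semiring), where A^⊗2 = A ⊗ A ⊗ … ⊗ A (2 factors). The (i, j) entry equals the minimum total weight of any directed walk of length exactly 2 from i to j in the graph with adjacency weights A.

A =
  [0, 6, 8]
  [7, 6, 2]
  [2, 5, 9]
A^⊗2 =
  [0, 6, 8]
  [4, 7, 8]
  [2, 8, 7]

Each entry (A^⊗2)_ij equals the minimum over all length-2 walks i = v_0 → v_1 → … → v_2 = j of Σ_t A[v_t][v_{t+1}]. For example, for (i, j) = (0, 2) we minimise over 3 possible intermediate vertex sequences; the minimum is 8, attained along the walk 0 → 0 → 2.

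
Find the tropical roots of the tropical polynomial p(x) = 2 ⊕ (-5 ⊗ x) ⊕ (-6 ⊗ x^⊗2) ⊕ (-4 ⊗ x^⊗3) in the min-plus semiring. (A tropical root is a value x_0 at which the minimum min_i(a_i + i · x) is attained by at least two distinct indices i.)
Roots: {-2, 1, 7}

Each tropical root is a break point of the lower envelope of the lines y = a_i + i · x (there are 4 lines, with slopes 0, 1, ..., 3). Only the lines that attain the minimum somewhere contribute to roots; other lines are dominated. Here the surviving (envelope) indices are i = 3, i = 2, i = 1, i = 0.
Intersections between consecutive envelope lines give the roots: for adjacent envelope indices i < j the intersection is x = (a_i − a_j) / (j − i). Reading off the sorted break points: {-2, 1, 7}.
Verification: at each break x_0, at least two indices attain the minimum of min_i(a_i + i · x_0).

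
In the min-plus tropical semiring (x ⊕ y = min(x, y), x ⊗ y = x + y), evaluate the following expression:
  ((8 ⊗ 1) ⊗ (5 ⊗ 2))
((8 ⊗ 1) ⊗ (5 ⊗ 2)) = 16

Expand innermost to outermost. Recall ⊕ takes the minimum of its arguments and ⊗ takes their sum. Working out the expression ((8 ⊗ 1) ⊗ (5 ⊗ 2)) gives 16.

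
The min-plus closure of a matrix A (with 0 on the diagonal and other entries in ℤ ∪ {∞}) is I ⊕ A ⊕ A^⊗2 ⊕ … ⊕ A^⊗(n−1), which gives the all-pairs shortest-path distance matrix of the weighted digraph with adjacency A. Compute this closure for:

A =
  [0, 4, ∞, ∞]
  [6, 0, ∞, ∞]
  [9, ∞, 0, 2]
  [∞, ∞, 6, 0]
Closure =
  [0, 4, ∞, ∞]
  [6, 0, ∞, ∞]
  [9, 13, 0, 2]
  [15, 19, 6, 0]

This is the Floyd-Warshall all-pairs shortest-path computation. For each intermediate vertex k = 0, 1, …, 3, update dist[i][j] ← min(dist[i][j], dist[i][k] + dist[k][j]). The final matrix gives, for each (i, j), the minimum total weight of any directed path from i to j (possibly empty when i = j).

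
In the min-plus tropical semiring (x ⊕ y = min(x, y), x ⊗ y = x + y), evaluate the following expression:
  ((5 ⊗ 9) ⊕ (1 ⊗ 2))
((5 ⊗ 9) ⊕ (1 ⊗ 2)) = 3

Expand innermost to outermost. Recall ⊕ takes the minimum of its arguments and ⊗ takes their sum. Working out the expression ((5 ⊗ 9) ⊕ (1 ⊗ 2)) gives 3.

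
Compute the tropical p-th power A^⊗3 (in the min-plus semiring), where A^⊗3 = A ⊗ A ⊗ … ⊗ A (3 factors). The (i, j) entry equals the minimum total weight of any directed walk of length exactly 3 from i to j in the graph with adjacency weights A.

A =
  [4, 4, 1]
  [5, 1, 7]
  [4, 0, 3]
A^⊗3 =
  [6, 2, 6]
  [7, 3, 7]
  [6, 2, 6]

Each entry (A^⊗3)_ij equals the minimum over all length-3 walks i = v_0 → v_1 → … → v_3 = j of Σ_t A[v_t][v_{t+1}]. For example, for (i, j) = (0, 2) we minimise over 9 possible intermediate vertex sequences; the minimum is 6, attained along the walk 0 → 2 → 0 → 2.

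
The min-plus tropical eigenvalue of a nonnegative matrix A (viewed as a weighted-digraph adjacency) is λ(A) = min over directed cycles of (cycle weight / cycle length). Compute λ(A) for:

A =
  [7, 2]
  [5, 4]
λ(A) = 7/2

Enumerate directed cycles and compute their means (weight / length). Sample:
  cycle 0 → 0: weight = 7, length = 1, mean = 7/1 ≈ 7.000
  cycle 1 → 1: weight = 4, length = 1, mean = 4/1 ≈ 4.000
  cycle 0 → 1 → 0: weight = 7, length = 2, mean = 7/2 ≈ 3.500
  cycle 1 → 0 → 1: weight = 7, length = 2, mean = 7/2 ≈ 3.500
Minimum mean = 3.500, attained e.g. along the cycle 0 → 1 → 0 with weight 7 and length 2. So λ(A) = 7/2 = 7/2.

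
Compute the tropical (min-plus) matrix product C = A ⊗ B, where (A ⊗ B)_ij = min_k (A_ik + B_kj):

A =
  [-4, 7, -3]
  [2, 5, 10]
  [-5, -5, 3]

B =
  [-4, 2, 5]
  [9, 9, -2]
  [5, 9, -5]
A ⊗ B =
  [-8, -2, -8]
  [-2, 4, 3]
  [-9, -3, -7]

Apply the min-plus product entry-by-entry:
  C[0][0] = min over k of (A[0][0] + B[0][0] = -4 + -4 = -8, A[0][1] + B[1][0] = 7 + 9 = 16, A[0][2] + B[2][0] = -3 + 5 = 2) = -8 (attained at k = 0)
  C[0][1] = min over k of (A[0][0] + B[0][1] = -4 + 2 = -2, A[0][1] + B[1][1] = 7 + 9 = 16, A[0][2] + B[2][1] = -3 + 9 = 6) = -2 (attained at k = 0)
  C[0][2] = min over k of (A[0][0] + B[0][2] = -4 + 5 = 1, A[0][1] + B[1][2] = 7 + -2 = 5, A[0][2] + B[2][2] = -3 + -5 = -8) = -8 (attained at k = 2)
  C[1][0] = min over k of (A[1][0] + B[0][0] = 2 + -4 = -2, A[1][1] + B[1][0] = 5 + 9 = 14, A[1][2] + B[2][0] = 10 + 5 = 15) = -2 (attained at k = 0)
  C[1][1] = min over k of (A[1][0] + B[0][1] = 2 + 2 = 4, A[1][1] + B[1][1] = 5 + 9 = 14, A[1][2] + B[2][1] = 10 + 9 = 19) = 4 (attained at k = 0)
  C[1][2] = min over k of (A[1][0] + B[0][2] = 2 + 5 = 7, A[1][1] + B[1][2] = 5 + -2 = 3, A[1][2] + B[2][2] = 10 + -5 = 5) = 3 (attained at k = 1)
  C[2][0] = min over k of (A[2][0] + B[0][0] = -5 + -4 = -9, A[2][1] + B[1][0] = -5 + 9 = 4, A[2][2] + B[2][0] = 3 + 5 = 8) = -9 (attained at k = 0)
  C[2][1] = min over k of (A[2][0] + B[0][1] = -5 + 2 = -3, A[2][1] + B[1][1] = -5 + 9 = 4, A[2][2] + B[2][1] = 3 + 9 = 12) = -3 (attained at k = 0)
  C[2][2] = min over k of (A[2][0] + B[0][2] = -5 + 5 = 0, A[2][1] + B[1][2] = -5 + -2 = -7, A[2][2] + B[2][2] = 3 + -5 = -2) = -7 (attained at k = 1)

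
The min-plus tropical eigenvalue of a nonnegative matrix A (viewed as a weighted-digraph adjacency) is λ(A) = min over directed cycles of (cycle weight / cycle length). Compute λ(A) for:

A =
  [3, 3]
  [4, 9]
λ(A) = 3

Enumerate directed cycles and compute their means (weight / length). Sample:
  cycle 0 → 0: weight = 3, length = 1, mean = 3/1 ≈ 3.000
  cycle 1 → 1: weight = 9, length = 1, mean = 9/1 ≈ 9.000
  cycle 0 → 1 → 0: weight = 7, length = 2, mean = 7/2 ≈ 3.500
  cycle 1 → 0 → 1: weight = 7, length = 2, mean = 7/2 ≈ 3.500
Minimum mean = 3.000, attained e.g. along the cycle 0 → 0 with weight 3 and length 1. So λ(A) = 3/1 = 3.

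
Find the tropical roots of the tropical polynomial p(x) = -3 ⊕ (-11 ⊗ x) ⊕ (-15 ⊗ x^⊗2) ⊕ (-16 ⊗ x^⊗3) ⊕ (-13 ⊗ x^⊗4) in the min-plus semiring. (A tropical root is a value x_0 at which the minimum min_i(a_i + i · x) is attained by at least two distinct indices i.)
Roots: {-3, 1, 4, 8}

Each tropical root is a break point of the lower envelope of the lines y = a_i + i · x (there are 5 lines, with slopes 0, 1, ..., 4). Only the lines that attain the minimum somewhere contribute to roots; other lines are dominated. Here the surviving (envelope) indices are i = 4, i = 3, i = 2, i = 1, i = 0.
Intersections between consecutive envelope lines give the roots: for adjacent envelope indices i < j the intersection is x = (a_i − a_j) / (j − i). Reading off the sorted break points: {-3, 1, 4, 8}.
Verification: at each break x_0, at least two indices attain the minimum of min_i(a_i + i · x_0).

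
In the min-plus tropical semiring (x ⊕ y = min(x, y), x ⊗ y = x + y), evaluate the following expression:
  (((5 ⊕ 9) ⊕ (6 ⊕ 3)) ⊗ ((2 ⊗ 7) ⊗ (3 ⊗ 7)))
(((5 ⊕ 9) ⊕ (6 ⊕ 3)) ⊗ ((2 ⊗ 7) ⊗ (3 ⊗ 7))) = 22

Expand innermost to outermost. Recall ⊕ takes the minimum of its arguments and ⊗ takes their sum. Working out the expression (((5 ⊕ 9) ⊕ (6 ⊕ 3)) ⊗ ((2 ⊗ 7) ⊗ (3 ⊗ 7))) gives 22.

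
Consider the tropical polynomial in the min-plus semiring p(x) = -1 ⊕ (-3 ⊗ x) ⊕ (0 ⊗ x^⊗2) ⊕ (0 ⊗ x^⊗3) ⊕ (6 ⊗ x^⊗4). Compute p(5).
p(5) = -1

A tropical monomial a ⊗ x^⊗i evaluates to a + i · x. Evaluating each term at x = 5:
  Term 0 contributes -1 + 0 · 5 = -1
  Term 1 contributes -3 + 1 · 5 = 2
  Term 2 contributes 0 + 2 · 5 = 10
  Term 3 contributes 0 + 3 · 5 = 15
  Term 4 contributes 6 + 4 · 5 = 26
p(5) = ⊕ of these = min[-1, 2, 10, 15, 26] = -1.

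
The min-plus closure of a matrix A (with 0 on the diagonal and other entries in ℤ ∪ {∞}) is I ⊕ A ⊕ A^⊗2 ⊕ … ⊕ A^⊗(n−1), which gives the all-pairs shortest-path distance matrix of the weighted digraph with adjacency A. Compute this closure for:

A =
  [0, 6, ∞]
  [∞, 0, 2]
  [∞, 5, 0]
Closure =
  [0, 6, 8]
  [∞, 0, 2]
  [∞, 5, 0]

This is the Floyd-Warshall all-pairs shortest-path computation. For each intermediate vertex k = 0, 1, …, 2, update dist[i][j] ← min(dist[i][j], dist[i][k] + dist[k][j]). The final matrix gives, for each (i, j), the minimum total weight of any directed path from i to j (possibly empty when i = j).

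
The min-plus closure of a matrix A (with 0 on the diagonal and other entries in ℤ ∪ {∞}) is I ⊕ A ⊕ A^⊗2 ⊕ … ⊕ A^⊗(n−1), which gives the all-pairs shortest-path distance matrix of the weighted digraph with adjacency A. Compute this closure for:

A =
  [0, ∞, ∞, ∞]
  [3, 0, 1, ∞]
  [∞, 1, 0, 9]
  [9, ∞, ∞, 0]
Closure =
  [0, ∞, ∞, ∞]
  [3, 0, 1, 10]
  [4, 1, 0, 9]
  [9, ∞, ∞, 0]

This is the Floyd-Warshall all-pairs shortest-path computation. For each intermediate vertex k = 0, 1, …, 3, update dist[i][j] ← min(dist[i][j], dist[i][k] + dist[k][j]). The final matrix gives, for each (i, j), the minimum total weight of any directed path from i to j (possibly empty when i = j).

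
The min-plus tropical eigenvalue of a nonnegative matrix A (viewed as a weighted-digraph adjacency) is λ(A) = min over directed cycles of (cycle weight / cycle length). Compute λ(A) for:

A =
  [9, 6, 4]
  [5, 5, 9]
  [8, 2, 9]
λ(A) = 11/3

Enumerate directed cycles and compute their means (weight / length). Sample:
  cycle 0 → 0: weight = 9, length = 1, mean = 9/1 ≈ 9.000
  cycle 1 → 1: weight = 5, length = 1, mean = 5/1 ≈ 5.000
  cycle 2 → 2: weight = 9, length = 1, mean = 9/1 ≈ 9.000
  cycle 0 → 1 → 0: weight = 11, length = 2, mean = 11/2 ≈ 5.500
  cycle 0 → 2 → 0: weight = 12, length = 2, mean = 12/2 ≈ 6.000
  cycle 1 → 0 → 1: weight = 11, length = 2, mean = 11/2 ≈ 5.500
Minimum mean = 3.667, attained e.g. along the cycle 0 → 2 → 1 → 0 with weight 11 and length 3. So λ(A) = 11/3 = 11/3.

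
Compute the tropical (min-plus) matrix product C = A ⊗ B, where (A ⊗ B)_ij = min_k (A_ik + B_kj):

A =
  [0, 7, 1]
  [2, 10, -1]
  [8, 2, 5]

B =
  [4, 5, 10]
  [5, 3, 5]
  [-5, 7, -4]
A ⊗ B =
  [-4, 5, -3]
  [-6, 6, -5]
  [0, 5, 1]

Apply the min-plus product entry-by-entry:
  C[0][0] = min over k of (A[0][0] + B[0][0] = 0 + 4 = 4, A[0][1] + B[1][0] = 7 + 5 = 12, A[0][2] + B[2][0] = 1 + -5 = -4) = -4 (attained at k = 2)
  C[0][1] = min over k of (A[0][0] + B[0][1] = 0 + 5 = 5, A[0][1] + B[1][1] = 7 + 3 = 10, A[0][2] + B[2][1] = 1 + 7 = 8) = 5 (attained at k = 0)
  C[0][2] = min over k of (A[0][0] + B[0][2] = 0 + 10 = 10, A[0][1] + B[1][2] = 7 + 5 = 12, A[0][2] + B[2][2] = 1 + -4 = -3) = -3 (attained at k = 2)
  C[1][0] = min over k of (A[1][0] + B[0][0] = 2 + 4 = 6, A[1][1] + B[1][0] = 10 + 5 = 15, A[1][2] + B[2][0] = -1 + -5 = -6) = -6 (attained at k = 2)
  C[1][1] = min over k of (A[1][0] + B[0][1] = 2 + 5 = 7, A[1][1] + B[1][1] = 10 + 3 = 13, A[1][2] + B[2][1] = -1 + 7 = 6) = 6 (attained at k = 2)
  C[1][2] = min over k of (A[1][0] + B[0][2] = 2 + 10 = 12, A[1][1] + B[1][2] = 10 + 5 = 15, A[1][2] + B[2][2] = -1 + -4 = -5) = -5 (attained at k = 2)
  C[2][0] = min over k of (A[2][0] + B[0][0] = 8 + 4 = 12, A[2][1] + B[1][0] = 2 + 5 = 7, A[2][2] + B[2][0] = 5 + -5 = 0) = 0 (attained at k = 2)
  C[2][1] = min over k of (A[2][0] + B[0][1] = 8 + 5 = 13, A[2][1] + B[1][1] = 2 + 3 = 5, A[2][2] + B[2][1] = 5 + 7 = 12) = 5 (attained at k = 1)
  C[2][2] = min over k of (A[2][0] + B[0][2] = 8 + 10 = 18, A[2][1] + B[1][2] = 2 + 5 = 7, A[2][2] + B[2][2] = 5 + -4 = 1) = 1 (attained at k = 2)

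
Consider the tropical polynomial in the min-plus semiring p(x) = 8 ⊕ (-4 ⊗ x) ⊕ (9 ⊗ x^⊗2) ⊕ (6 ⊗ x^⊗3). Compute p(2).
p(2) = -2

A tropical monomial a ⊗ x^⊗i evaluates to a + i · x. Evaluating each term at x = 2:
  Term 0 contributes 8 + 0 · 2 = 8
  Term 1 contributes -4 + 1 · 2 = -2
  Term 2 contributes 9 + 2 · 2 = 13
  Term 3 contributes 6 + 3 · 2 = 12
p(2) = ⊕ of these = min[8, -2, 13, 12] = -2.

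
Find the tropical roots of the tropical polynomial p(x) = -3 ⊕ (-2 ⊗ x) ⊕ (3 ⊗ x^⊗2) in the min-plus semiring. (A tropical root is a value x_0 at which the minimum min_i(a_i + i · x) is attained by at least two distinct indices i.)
Roots: {-5, -1}

Each tropical root is a break point of the lower envelope of the lines y = a_i + i · x (there are 3 lines, with slopes 0, 1, ..., 2). Only the lines that attain the minimum somewhere contribute to roots; other lines are dominated. Here the surviving (envelope) indices are i = 2, i = 1, i = 0.
Intersections between consecutive envelope lines give the roots: for adjacent envelope indices i < j the intersection is x = (a_i − a_j) / (j − i). Reading off the sorted break points: {-5, -1}.
Verification: at each break x_0, at least two indices attain the minimum of min_i(a_i + i · x_0).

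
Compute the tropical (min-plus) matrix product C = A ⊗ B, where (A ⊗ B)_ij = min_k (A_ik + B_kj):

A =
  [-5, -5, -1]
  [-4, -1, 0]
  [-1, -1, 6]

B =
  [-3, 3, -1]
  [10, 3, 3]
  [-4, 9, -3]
A ⊗ B =
  [-8, -2, -6]
  [-7, -1, -5]
  [-4, 2, -2]

Apply the min-plus product entry-by-entry:
  C[0][0] = min over k of (A[0][0] + B[0][0] = -5 + -3 = -8, A[0][1] + B[1][0] = -5 + 10 = 5, A[0][2] + B[2][0] = -1 + -4 = -5) = -8 (attained at k = 0)
  C[0][1] = min over k of (A[0][0] + B[0][1] = -5 + 3 = -2, A[0][1] + B[1][1] = -5 + 3 = -2, A[0][2] + B[2][1] = -1 + 9 = 8) = -2 (attained at k = 0)
  C[0][2] = min over k of (A[0][0] + B[0][2] = -5 + -1 = -6, A[0][1] + B[1][2] = -5 + 3 = -2, A[0][2] + B[2][2] = -1 + -3 = -4) = -6 (attained at k = 0)
  C[1][0] = min over k of (A[1][0] + B[0][0] = -4 + -3 = -7, A[1][1] + B[1][0] = -1 + 10 = 9, A[1][2] + B[2][0] = 0 + -4 = -4) = -7 (attained at k = 0)
  C[1][1] = min over k of (A[1][0] + B[0][1] = -4 + 3 = -1, A[1][1] + B[1][1] = -1 + 3 = 2, A[1][2] + B[2][1] = 0 + 9 = 9) = -1 (attained at k = 0)
  C[1][2] = min over k of (A[1][0] + B[0][2] = -4 + -1 = -5, A[1][1] + B[1][2] = -1 + 3 = 2, A[1][2] + B[2][2] = 0 + -3 = -3) = -5 (attained at k = 0)
  C[2][0] = min over k of (A[2][0] + B[0][0] = -1 + -3 = -4, A[2][1] + B[1][0] = -1 + 10 = 9, A[2][2] + B[2][0] = 6 + -4 = 2) = -4 (attained at k = 0)
  C[2][1] = min over k of (A[2][0] + B[0][1] = -1 + 3 = 2, A[2][1] + B[1][1] = -1 + 3 = 2, A[2][2] + B[2][1] = 6 + 9 = 15) = 2 (attained at k = 0)
  C[2][2] = min over k of (A[2][0] + B[0][2] = -1 + -1 = -2, A[2][1] + B[1][2] = -1 + 3 = 2, A[2][2] + B[2][2] = 6 + -3 = 3) = -2 (attained at k = 0)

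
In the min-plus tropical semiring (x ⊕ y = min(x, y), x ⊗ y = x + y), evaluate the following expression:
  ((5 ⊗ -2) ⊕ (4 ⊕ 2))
((5 ⊗ -2) ⊕ (4 ⊕ 2)) = 2

Expand innermost to outermost. Recall ⊕ takes the minimum of its arguments and ⊗ takes their sum. Working out the expression ((5 ⊗ -2) ⊕ (4 ⊕ 2)) gives 2.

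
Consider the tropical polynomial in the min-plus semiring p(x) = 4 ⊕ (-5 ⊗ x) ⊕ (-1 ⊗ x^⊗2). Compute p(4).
p(4) = -1

A tropical monomial a ⊗ x^⊗i evaluates to a + i · x. Evaluating each term at x = 4:
  Term 0 contributes 4 + 0 · 4 = 4
  Term 1 contributes -5 + 1 · 4 = -1
  Term 2 contributes -1 + 2 · 4 = 7
p(4) = ⊕ of these = min[4, -1, 7] = -1.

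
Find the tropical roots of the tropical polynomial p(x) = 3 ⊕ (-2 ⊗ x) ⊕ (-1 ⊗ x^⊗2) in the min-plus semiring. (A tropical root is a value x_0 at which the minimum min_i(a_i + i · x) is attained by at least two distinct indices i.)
Roots: {-1, 5}

Each tropical root is a break point of the lower envelope of the lines y = a_i + i · x (there are 3 lines, with slopes 0, 1, ..., 2). Only the lines that attain the minimum somewhere contribute to roots; other lines are dominated. Here the surviving (envelope) indices are i = 2, i = 1, i = 0.
Intersections between consecutive envelope lines give the roots: for adjacent envelope indices i < j the intersection is x = (a_i − a_j) / (j − i). Reading off the sorted break points: {-1, 5}.
Verification: at each break x_0, at least two indices attain the minimum of min_i(a_i + i · x_0).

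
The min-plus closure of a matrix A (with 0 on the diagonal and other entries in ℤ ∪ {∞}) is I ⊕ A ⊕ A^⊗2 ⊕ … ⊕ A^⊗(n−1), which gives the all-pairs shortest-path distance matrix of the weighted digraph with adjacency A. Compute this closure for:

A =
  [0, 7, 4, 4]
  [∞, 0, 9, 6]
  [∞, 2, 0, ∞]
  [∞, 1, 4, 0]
Closure =
  [0, 5, 4, 4]
  [∞, 0, 9, 6]
  [∞, 2, 0, 8]
  [∞, 1, 4, 0]

This is the Floyd-Warshall all-pairs shortest-path computation. For each intermediate vertex k = 0, 1, …, 3, update dist[i][j] ← min(dist[i][j], dist[i][k] + dist[k][j]). The final matrix gives, for each (i, j), the minimum total weight of any directed path from i to j (possibly empty when i = j).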